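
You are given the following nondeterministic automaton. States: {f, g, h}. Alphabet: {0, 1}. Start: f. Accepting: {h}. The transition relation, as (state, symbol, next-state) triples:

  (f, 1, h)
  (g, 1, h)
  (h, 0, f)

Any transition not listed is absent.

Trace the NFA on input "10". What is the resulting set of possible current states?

{f}

Start in {f}.
Read '1': {f} → {h}.
Read '0': {h} → {f}.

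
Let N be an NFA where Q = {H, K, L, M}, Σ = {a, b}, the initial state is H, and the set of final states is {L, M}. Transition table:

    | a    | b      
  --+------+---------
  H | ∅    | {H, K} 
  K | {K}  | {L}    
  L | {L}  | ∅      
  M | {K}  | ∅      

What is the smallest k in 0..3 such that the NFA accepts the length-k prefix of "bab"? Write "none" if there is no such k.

Start in {H}.
Read 'b': H→{H, K}; now {H, K}.
Read 'a': H→∅, K→{K}; now {K}.
Read 'b': K→{L}; now {L}.
None of the earlier sets intersect F, but {L} does.

3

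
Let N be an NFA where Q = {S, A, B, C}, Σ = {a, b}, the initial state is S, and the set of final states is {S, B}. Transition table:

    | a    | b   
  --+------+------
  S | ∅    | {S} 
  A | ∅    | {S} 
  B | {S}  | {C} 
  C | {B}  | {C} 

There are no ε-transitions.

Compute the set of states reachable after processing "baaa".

∅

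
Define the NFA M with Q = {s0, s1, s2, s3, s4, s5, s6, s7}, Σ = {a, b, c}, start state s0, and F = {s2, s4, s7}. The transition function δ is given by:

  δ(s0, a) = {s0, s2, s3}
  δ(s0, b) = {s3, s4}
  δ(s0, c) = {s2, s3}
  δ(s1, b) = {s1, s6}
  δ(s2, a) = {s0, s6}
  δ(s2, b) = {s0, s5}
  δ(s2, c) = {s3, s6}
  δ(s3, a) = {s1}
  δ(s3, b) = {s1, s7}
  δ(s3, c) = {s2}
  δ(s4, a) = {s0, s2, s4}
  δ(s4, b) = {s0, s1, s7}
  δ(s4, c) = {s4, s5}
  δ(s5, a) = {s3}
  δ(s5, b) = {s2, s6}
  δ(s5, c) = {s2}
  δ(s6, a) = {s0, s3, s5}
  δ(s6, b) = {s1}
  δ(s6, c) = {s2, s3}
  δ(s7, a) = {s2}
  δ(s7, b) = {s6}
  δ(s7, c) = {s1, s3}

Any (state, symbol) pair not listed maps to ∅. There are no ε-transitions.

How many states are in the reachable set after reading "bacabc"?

6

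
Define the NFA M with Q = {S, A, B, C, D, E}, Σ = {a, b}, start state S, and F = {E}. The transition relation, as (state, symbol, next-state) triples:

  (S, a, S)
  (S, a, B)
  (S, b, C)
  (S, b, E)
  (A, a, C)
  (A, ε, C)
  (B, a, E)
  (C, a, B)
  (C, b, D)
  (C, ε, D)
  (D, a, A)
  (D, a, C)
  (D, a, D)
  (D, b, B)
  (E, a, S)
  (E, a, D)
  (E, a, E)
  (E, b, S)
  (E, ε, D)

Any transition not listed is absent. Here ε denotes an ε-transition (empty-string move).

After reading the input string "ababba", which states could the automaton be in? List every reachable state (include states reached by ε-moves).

{S, A, B, C, D, E}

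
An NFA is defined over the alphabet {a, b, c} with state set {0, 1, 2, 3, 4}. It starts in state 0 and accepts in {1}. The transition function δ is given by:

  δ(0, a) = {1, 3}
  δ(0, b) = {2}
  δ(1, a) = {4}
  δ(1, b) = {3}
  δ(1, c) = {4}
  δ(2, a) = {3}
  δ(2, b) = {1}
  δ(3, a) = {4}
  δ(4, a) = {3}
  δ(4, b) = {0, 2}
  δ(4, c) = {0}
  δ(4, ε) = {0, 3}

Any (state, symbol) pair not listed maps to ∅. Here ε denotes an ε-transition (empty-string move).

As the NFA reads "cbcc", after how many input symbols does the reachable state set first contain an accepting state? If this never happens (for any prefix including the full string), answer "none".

Start in {0}.
Read 'c': {0} → ∅.
The set is empty and remains empty for the remaining 3 symbols.
No reachable set along the way intersects F.

none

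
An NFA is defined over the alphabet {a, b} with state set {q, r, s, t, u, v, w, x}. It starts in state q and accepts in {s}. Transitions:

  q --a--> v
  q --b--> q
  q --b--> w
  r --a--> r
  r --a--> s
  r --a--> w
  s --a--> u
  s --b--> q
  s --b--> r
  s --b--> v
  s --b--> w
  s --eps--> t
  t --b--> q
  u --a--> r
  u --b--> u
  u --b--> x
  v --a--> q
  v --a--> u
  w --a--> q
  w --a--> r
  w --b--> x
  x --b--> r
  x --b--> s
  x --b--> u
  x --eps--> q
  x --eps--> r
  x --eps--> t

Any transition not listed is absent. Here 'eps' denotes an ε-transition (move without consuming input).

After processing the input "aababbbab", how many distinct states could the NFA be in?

Start in {q}.
Read 'a': {q} → {v}.
Read 'a': {v} → {q, u}.
Read 'b': {q, u} → {q, r, t, u, w, x}.
Read 'a': {q, r, t, u, w, x} → {q, r, s, t, v, w}.
Read 'b': {q, r, s, t, v, w} → {q, r, t, v, w, x}.
Read 'b': {q, r, t, v, w, x} → {q, r, s, t, u, w, x}.
Read 'b': {q, r, s, t, u, w, x} → {q, r, s, t, u, v, w, x}.
Read 'a': {q, r, s, t, u, v, w, x} → {q, r, s, t, u, v, w}.
Read 'b': {q, r, s, t, u, v, w} → {q, r, t, u, v, w, x}.
That set has 7 states.

7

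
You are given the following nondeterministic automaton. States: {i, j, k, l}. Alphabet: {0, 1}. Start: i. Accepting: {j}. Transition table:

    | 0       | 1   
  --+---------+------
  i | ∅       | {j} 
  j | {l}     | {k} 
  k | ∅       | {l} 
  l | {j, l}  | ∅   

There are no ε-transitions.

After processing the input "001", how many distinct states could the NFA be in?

0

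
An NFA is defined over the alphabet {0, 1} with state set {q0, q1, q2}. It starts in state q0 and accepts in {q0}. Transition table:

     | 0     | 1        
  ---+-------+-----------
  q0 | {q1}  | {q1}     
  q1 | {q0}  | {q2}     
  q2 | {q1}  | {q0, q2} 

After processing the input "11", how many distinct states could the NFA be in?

Start in {q0}.
Read '1': q0→{q1}; now {q1}.
Read '1': q1→{q2}; now {q2}.
That set has 1 state.

1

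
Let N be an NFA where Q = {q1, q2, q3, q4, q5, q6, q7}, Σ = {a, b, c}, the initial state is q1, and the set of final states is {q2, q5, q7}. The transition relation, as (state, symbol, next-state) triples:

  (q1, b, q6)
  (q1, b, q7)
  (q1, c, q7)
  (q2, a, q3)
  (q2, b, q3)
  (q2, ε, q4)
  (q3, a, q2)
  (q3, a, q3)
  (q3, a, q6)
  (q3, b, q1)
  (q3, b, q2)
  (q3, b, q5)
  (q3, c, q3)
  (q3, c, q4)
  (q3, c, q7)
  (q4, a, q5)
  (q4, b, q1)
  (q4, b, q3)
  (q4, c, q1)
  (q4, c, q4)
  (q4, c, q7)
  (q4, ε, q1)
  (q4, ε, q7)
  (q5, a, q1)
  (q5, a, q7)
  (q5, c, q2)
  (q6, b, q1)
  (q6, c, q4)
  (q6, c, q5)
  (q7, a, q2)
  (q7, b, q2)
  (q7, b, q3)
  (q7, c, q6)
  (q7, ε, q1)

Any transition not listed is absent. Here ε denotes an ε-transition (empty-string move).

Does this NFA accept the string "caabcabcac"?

Start in {q1}.
Read 'c': q1→{q7}; union {q7}; ε-closure = {q1, q7}.
Read 'a': q1→∅, q7→{q2}; union {q2}; ε-closure = {q1, q2, q4, q7}.
Read 'a': q1→∅, q2→{q3}, q4→{q5}, q7→{q2}; union {q2, q3, q5}; ε-closure = {q1, q2, q3, q4, q5, q7}.
Read 'b': q1→{q6, q7}, q2→{q3}, q3→{q1, q2, q5}, q4→{q1, q3}, q5→∅, q7→{q2, q3}; union {q1, q2, q3, q5, q6, q7}; ε-closure = {q1, q2, q3, q4, q5, q6, q7}.
Read 'c': q1→{q7}, q2→∅, q3→{q3, q4, q7}, q4→{q1, q4, q7}, q5→{q2}, q6→{q4, q5}, q7→{q6}; now {q1, q2, q3, q4, q5, q6, q7}.
Read 'a': q1→∅, q2→{q3}, q3→{q2, q3, q6}, q4→{q5}, q5→{q1, q7}, q6→∅, q7→{q2}; union {q1, q2, q3, q5, q6, q7}; ε-closure = {q1, q2, q3, q4, q5, q6, q7}.
Read 'b': q1→{q6, q7}, q2→{q3}, q3→{q1, q2, q5}, q4→{q1, q3}, q5→∅, q6→{q1}, q7→{q2, q3}; union {q1, q2, q3, q5, q6, q7}; ε-closure = {q1, q2, q3, q4, q5, q6, q7}.
Read 'c': q1→{q7}, q2→∅, q3→{q3, q4, q7}, q4→{q1, q4, q7}, q5→{q2}, q6→{q4, q5}, q7→{q6}; now {q1, q2, q3, q4, q5, q6, q7}.
Read 'a': q1→∅, q2→{q3}, q3→{q2, q3, q6}, q4→{q5}, q5→{q1, q7}, q6→∅, q7→{q2}; union {q1, q2, q3, q5, q6, q7}; ε-closure = {q1, q2, q3, q4, q5, q6, q7}.
Read 'c': q1→{q7}, q2→∅, q3→{q3, q4, q7}, q4→{q1, q4, q7}, q5→{q2}, q6→{q4, q5}, q7→{q6}; now {q1, q2, q3, q4, q5, q6, q7}.
The final set {q1, q2, q3, q4, q5, q6, q7} contains the accepting states q2, q5, q7.

Yes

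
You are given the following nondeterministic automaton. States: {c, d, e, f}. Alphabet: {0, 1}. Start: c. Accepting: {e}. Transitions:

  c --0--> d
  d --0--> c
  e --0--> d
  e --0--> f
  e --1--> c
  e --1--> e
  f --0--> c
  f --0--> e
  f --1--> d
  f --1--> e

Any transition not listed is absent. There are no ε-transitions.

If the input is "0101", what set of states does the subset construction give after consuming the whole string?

Start in {c}.
Read '0': {c} → {d}.
Read '1': {d} → ∅.
The set is empty and remains empty for the remaining 2 symbols.

∅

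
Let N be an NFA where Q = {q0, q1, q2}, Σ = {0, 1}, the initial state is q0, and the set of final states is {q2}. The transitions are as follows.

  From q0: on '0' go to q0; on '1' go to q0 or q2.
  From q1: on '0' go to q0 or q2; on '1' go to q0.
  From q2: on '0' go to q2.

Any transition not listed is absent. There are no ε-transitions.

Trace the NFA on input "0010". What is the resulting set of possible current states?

{q0, q2}

Start in {q0}.
Read '0': q0→{q0}; now {q0}.
Read '0': q0→{q0}; now {q0}.
Read '1': q0→{q0, q2}; now {q0, q2}.
Read '0': q0→{q0}, q2→{q2}; now {q0, q2}.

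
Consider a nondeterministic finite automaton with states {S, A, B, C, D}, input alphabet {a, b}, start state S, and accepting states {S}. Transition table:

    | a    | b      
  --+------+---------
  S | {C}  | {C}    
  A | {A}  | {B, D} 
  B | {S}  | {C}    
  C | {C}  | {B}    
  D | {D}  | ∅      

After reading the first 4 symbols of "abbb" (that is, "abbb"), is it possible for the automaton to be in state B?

Yes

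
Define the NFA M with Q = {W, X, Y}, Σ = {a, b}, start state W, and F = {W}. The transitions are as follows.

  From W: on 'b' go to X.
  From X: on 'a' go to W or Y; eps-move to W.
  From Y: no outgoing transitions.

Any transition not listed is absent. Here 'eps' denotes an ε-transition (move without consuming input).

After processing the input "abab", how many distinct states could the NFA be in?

0

Start in {W}.
Read 'a': W→∅; now ∅.
The set is empty and remains empty for the remaining 3 symbols.
That set has 0 states.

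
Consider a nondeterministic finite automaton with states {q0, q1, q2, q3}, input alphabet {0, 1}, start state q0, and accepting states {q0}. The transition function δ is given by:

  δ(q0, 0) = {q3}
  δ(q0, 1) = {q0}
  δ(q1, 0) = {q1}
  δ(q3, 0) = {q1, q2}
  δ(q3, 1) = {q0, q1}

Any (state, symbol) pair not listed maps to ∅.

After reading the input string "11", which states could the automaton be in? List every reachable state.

Start in {q0}.
Read '1': q0→{q0}; now {q0}.
Read '1': q0→{q0}; now {q0}.

{q0}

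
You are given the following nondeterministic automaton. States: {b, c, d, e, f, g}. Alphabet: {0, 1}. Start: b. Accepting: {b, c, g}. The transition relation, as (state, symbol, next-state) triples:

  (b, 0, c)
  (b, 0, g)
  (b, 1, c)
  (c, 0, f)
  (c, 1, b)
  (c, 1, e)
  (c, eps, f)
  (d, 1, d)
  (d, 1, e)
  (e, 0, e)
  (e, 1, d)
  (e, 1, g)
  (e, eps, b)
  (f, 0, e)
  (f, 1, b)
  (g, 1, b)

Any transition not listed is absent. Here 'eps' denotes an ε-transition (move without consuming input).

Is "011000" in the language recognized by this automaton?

Start in {b}.
Read '0': {b} → {c, f, g}.
Read '1': {c, f, g} → {b, e}.
Read '1': {b, e} → {c, d, f, g}.
Read '0': {c, d, f, g} → {b, e, f}.
Read '0': {b, e, f} → {b, c, e, f, g}.
Read '0': {b, c, e, f, g} → {b, c, e, f, g}.
The final set {b, c, e, f, g} contains the accepting states b, c, g.

Yes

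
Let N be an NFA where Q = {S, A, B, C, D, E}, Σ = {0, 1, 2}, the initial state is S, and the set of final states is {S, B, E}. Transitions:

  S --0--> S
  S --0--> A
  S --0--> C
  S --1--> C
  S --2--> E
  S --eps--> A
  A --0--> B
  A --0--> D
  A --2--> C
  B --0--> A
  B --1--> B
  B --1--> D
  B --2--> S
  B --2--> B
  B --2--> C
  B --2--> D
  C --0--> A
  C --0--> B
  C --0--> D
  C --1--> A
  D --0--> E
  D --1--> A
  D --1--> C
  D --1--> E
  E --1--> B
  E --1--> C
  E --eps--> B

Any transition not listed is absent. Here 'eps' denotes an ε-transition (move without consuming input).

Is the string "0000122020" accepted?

Start: ε-closure({S}) = {S, A}.
Read '0': {S, A} → {S, A, B, C, D}.
Read '0': {S, A, B, C, D} → {S, A, B, C, D, E}.
Read '0': {S, A, B, C, D, E} → {S, A, B, C, D, E}.
Read '0': {S, A, B, C, D, E} → {S, A, B, C, D, E}.
Read '1': {S, A, B, C, D, E} → {A, B, C, D, E}.
Read '2': {A, B, C, D, E} → {S, A, B, C, D}.
Read '2': {S, A, B, C, D} → {S, A, B, C, D, E}.
Read '0': {S, A, B, C, D, E} → {S, A, B, C, D, E}.
Read '2': {S, A, B, C, D, E} → {S, A, B, C, D, E}.
Read '0': {S, A, B, C, D, E} → {S, A, B, C, D, E}.
The final set {S, A, B, C, D, E} contains the accepting states S, B, E.

Yes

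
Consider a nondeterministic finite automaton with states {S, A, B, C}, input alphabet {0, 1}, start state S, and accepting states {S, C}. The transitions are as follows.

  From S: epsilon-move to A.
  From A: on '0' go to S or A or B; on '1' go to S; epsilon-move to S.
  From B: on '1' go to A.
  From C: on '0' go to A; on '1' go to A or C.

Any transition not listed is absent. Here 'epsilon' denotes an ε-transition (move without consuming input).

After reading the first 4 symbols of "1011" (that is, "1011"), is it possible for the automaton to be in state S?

Yes

Start: ε-closure({S}) = {S, A}.
Read '1': {S, A} → {S, A}.
Read '0': {S, A} → {S, A, B}.
Read '1': {S, A, B} → {S, A}.
Read '1': {S, A} → {S, A}.
State S is in {S, A}.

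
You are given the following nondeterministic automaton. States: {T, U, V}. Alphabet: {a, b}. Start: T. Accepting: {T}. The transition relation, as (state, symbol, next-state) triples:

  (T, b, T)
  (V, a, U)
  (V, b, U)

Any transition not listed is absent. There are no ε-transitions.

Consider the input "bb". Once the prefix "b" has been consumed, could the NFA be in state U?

No

Start in {T}.
Read 'b': T→{T}; now {T}.
State U is not in {T}.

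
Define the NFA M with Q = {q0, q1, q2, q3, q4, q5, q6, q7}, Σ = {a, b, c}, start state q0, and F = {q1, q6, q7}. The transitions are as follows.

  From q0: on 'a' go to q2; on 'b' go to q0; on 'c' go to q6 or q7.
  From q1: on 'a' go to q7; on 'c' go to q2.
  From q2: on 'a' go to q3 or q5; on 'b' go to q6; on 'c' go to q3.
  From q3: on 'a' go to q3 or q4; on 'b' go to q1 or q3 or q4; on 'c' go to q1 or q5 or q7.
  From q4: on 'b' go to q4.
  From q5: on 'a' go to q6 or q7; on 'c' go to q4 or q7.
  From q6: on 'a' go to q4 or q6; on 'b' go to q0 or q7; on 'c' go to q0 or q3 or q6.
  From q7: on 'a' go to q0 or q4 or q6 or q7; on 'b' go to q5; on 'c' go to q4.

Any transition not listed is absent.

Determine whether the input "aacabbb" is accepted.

No

Start in {q0}.
Read 'a': {q0} → {q2}.
Read 'a': {q2} → {q3, q5}.
Read 'c': {q3, q5} → {q1, q4, q5, q7}.
Read 'a': {q1, q4, q5, q7} → {q0, q4, q6, q7}.
Read 'b': {q0, q4, q6, q7} → {q0, q4, q5, q7}.
Read 'b': {q0, q4, q5, q7} → {q0, q4, q5}.
Read 'b': {q0, q4, q5} → {q0, q4}.
The final set {q0, q4} contains no accepting state.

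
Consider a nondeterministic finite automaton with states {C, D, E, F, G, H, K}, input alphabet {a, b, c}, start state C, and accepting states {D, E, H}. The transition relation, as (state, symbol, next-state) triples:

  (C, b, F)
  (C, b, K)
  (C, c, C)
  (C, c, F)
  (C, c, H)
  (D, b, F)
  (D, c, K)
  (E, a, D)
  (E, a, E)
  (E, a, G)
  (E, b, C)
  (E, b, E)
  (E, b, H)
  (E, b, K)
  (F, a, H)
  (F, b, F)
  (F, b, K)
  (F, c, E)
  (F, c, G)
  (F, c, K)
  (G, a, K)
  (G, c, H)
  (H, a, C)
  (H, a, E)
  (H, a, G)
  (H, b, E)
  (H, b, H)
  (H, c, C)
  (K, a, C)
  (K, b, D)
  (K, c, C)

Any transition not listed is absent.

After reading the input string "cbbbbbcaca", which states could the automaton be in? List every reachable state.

{C, E, G, H}

Start in {C}.
Read 'c': {C} → {C, F, H}.
Read 'b': {C, F, H} → {E, F, H, K}.
Read 'b': {E, F, H, K} → {C, D, E, F, H, K}.
Read 'b': {C, D, E, F, H, K} → {C, D, E, F, H, K}.
Read 'b': {C, D, E, F, H, K} → {C, D, E, F, H, K}.
Read 'b': {C, D, E, F, H, K} → {C, D, E, F, H, K}.
Read 'c': {C, D, E, F, H, K} → {C, E, F, G, H, K}.
Read 'a': {C, E, F, G, H, K} → {C, D, E, G, H, K}.
Read 'c': {C, D, E, G, H, K} → {C, F, H, K}.
Read 'a': {C, F, H, K} → {C, E, G, H}.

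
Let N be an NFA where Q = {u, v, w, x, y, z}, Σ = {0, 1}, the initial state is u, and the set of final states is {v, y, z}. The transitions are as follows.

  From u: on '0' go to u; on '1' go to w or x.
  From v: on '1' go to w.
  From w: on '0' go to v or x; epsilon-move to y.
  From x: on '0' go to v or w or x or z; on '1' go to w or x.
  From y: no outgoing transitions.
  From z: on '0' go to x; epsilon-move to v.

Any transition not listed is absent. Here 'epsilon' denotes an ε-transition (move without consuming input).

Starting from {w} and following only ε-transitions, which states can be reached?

{w, y}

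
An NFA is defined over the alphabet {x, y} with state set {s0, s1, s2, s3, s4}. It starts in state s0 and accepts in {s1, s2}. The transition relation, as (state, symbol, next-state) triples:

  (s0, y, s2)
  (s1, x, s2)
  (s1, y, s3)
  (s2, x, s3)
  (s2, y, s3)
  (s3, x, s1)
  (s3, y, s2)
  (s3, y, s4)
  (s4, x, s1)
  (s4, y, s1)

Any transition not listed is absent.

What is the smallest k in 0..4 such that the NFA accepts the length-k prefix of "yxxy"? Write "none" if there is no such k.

1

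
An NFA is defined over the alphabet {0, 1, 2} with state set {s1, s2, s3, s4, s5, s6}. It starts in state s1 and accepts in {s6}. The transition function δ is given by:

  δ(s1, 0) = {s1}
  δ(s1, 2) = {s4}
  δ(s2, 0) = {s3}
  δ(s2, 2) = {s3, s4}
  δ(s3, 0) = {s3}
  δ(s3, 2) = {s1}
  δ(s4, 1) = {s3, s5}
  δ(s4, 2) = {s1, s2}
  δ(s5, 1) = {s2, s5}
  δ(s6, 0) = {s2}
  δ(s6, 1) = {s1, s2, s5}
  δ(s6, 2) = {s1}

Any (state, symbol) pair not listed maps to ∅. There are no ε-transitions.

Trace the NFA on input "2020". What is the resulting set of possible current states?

Start in {s1}.
Read '2': {s1} → {s4}.
Read '0': {s4} → ∅.
The set is empty and remains empty for the remaining 2 symbols.

∅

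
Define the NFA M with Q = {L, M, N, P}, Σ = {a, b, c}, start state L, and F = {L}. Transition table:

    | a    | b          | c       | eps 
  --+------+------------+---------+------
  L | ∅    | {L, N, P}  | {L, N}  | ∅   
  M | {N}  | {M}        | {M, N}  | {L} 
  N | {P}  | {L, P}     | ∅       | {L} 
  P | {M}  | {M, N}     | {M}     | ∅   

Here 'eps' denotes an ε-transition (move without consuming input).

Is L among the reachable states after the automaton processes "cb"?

Start in {L}.
Read 'c': L→{L, N}; now {L, N}.
Read 'b': L→{L, N, P}, N→{L, P}; now {L, N, P}.
State L is in {L, N, P}.

Yes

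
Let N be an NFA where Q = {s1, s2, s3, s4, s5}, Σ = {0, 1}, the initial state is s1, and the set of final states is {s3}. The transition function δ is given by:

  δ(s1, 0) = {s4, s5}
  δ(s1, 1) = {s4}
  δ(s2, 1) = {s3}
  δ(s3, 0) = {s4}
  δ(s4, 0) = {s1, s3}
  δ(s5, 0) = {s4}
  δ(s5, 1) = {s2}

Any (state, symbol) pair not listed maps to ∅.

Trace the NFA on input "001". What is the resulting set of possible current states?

{s4}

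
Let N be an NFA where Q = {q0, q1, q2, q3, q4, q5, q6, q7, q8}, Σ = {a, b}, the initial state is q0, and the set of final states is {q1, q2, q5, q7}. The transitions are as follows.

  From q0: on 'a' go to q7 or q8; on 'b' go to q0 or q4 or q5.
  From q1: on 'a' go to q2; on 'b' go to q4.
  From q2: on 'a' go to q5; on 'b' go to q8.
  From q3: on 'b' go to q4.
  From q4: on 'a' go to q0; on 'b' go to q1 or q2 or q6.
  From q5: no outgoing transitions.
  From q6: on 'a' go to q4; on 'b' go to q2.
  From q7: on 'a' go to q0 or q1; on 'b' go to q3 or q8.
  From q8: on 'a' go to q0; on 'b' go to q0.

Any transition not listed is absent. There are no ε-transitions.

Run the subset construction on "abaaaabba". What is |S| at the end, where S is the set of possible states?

6

Start in {q0}.
Read 'a': {q0} → {q7, q8}.
Read 'b': {q7, q8} → {q0, q3, q8}.
Read 'a': {q0, q3, q8} → {q0, q7, q8}.
Read 'a': {q0, q7, q8} → {q0, q1, q7, q8}.
Read 'a': {q0, q1, q7, q8} → {q0, q1, q2, q7, q8}.
Read 'a': {q0, q1, q2, q7, q8} → {q0, q1, q2, q5, q7, q8}.
Read 'b': {q0, q1, q2, q5, q7, q8} → {q0, q3, q4, q5, q8}.
Read 'b': {q0, q3, q4, q5, q8} → {q0, q1, q2, q4, q5, q6}.
Read 'a': {q0, q1, q2, q4, q5, q6} → {q0, q2, q4, q5, q7, q8}.
That set has 6 states.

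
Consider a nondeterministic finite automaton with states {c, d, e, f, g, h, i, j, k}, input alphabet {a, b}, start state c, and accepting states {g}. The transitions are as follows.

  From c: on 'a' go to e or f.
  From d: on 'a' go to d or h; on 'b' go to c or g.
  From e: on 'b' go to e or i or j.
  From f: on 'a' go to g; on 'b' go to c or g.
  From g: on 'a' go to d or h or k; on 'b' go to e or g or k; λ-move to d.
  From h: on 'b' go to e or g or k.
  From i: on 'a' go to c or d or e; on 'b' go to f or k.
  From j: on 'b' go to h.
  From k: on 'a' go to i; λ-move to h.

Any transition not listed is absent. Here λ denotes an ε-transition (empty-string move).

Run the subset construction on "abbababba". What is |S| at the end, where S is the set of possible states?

Start in {c}.
Read 'a': {c} → {e, f}.
Read 'b': {e, f} → {c, d, e, g, i, j}.
Read 'b': {c, d, e, g, i, j} → {c, d, e, f, g, h, i, j, k}.
Read 'a': {c, d, e, f, g, h, i, j, k} → {c, d, e, f, g, h, i, k}.
Read 'b': {c, d, e, f, g, h, i, k} → {c, d, e, f, g, h, i, j, k}.
Read 'a': {c, d, e, f, g, h, i, j, k} → {c, d, e, f, g, h, i, k}.
Read 'b': {c, d, e, f, g, h, i, k} → {c, d, e, f, g, h, i, j, k}.
Read 'b': {c, d, e, f, g, h, i, j, k} → {c, d, e, f, g, h, i, j, k}.
Read 'a': {c, d, e, f, g, h, i, j, k} → {c, d, e, f, g, h, i, k}.
That set has 8 states.

8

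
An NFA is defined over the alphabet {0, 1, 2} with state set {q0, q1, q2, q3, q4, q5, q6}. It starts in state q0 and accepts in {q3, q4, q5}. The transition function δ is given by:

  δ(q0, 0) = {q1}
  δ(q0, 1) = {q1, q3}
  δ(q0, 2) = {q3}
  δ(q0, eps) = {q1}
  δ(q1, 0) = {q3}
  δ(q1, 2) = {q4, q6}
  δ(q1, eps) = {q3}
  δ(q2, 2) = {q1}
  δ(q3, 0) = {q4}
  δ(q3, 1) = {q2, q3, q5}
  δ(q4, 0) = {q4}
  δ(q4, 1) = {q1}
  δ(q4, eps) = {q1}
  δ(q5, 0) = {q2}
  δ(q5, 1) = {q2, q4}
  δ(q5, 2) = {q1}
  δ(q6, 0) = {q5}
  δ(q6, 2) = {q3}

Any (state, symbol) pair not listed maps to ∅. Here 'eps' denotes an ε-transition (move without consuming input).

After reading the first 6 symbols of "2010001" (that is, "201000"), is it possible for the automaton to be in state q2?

No

Start: ε-closure({q0}) = {q0, q1, q3}.
Read '2': {q0, q1, q3} → {q1, q3, q4, q6}.
Read '0': {q1, q3, q4, q6} → {q1, q3, q4, q5}.
Read '1': {q1, q3, q4, q5} → {q1, q2, q3, q4, q5}.
Read '0': {q1, q2, q3, q4, q5} → {q1, q2, q3, q4}.
Read '0': {q1, q2, q3, q4} → {q1, q3, q4}.
Read '0': {q1, q3, q4} → {q1, q3, q4}.
State q2 is not in {q1, q3, q4}.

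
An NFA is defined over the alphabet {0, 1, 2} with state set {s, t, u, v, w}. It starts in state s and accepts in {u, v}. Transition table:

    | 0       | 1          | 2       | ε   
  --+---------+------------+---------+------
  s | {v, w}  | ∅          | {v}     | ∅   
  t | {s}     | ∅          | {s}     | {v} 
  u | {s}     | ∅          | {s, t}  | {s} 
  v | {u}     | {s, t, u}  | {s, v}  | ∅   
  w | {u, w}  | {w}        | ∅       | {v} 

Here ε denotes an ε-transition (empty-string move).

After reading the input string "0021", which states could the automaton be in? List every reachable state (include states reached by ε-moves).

Start in {s}.
Read '0': s→{v, w}; now {v, w}.
Read '0': v→{u}, w→{u, w}; union {u, w}; ε-closure = {s, u, v, w}.
Read '2': s→{v}, u→{s, t}, v→{s, v}, w→∅; now {s, t, v}.
Read '1': s→∅, t→∅, v→{s, t, u}; union {s, t, u}; ε-closure = {s, t, u, v}.

{s, t, u, v}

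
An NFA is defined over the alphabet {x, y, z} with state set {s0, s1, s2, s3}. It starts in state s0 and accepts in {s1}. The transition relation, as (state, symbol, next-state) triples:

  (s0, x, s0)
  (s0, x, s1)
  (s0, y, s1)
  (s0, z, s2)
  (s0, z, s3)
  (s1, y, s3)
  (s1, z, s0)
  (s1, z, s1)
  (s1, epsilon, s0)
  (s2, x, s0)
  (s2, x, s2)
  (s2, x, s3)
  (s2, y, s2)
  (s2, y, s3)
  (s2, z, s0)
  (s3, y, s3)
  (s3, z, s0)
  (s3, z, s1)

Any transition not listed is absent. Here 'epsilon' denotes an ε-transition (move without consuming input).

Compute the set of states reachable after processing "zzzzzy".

{s0, s1, s2, s3}

Start in {s0}.
Read 'z': {s0} → {s2, s3}.
Read 'z': {s2, s3} → {s0, s1}.
Read 'z': {s0, s1} → {s0, s1, s2, s3}.
Read 'z': {s0, s1, s2, s3} → {s0, s1, s2, s3}.
Read 'z': {s0, s1, s2, s3} → {s0, s1, s2, s3}.
Read 'y': {s0, s1, s2, s3} → {s0, s1, s2, s3}.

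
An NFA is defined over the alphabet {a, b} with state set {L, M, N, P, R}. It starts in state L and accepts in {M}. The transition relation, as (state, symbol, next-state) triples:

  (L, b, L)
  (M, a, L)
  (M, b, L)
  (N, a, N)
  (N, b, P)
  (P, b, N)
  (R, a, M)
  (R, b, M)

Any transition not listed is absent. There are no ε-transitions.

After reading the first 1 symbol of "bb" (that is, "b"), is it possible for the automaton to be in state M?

Start in {L}.
Read 'b': {L} → {L}.
State M is not in {L}.

No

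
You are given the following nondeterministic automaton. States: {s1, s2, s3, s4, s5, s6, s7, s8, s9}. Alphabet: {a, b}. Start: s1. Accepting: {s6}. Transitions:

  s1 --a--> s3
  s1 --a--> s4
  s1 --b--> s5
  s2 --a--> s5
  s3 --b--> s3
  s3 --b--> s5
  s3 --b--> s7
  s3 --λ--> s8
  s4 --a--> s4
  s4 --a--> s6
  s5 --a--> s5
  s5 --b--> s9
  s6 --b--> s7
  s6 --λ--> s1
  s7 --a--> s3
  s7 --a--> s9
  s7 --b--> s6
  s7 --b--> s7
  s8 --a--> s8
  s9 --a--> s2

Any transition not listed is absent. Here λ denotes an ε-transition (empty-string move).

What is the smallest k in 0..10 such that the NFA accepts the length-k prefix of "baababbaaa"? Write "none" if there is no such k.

none

Start in {s1}.
Read 'b': {s1} → {s5}.
Read 'a': {s5} → {s5}.
Read 'a': {s5} → {s5}.
Read 'b': {s5} → {s9}.
Read 'a': {s9} → {s2}.
Read 'b': {s2} → ∅.
The set is empty and remains empty for the remaining 4 symbols.
No reachable set along the way intersects F.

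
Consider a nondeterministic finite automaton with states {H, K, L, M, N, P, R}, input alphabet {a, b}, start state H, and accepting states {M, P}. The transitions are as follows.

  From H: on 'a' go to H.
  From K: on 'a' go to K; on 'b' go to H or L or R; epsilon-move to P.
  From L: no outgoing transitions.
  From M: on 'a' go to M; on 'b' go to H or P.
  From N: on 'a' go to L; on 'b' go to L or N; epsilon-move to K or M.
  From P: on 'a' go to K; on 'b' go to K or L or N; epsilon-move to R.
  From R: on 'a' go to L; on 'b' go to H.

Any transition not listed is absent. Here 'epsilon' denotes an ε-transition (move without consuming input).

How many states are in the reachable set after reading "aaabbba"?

0

Start in {H}.
Read 'a': {H} → {H}.
Read 'a': {H} → {H}.
Read 'a': {H} → {H}.
Read 'b': {H} → ∅.
The set is empty and remains empty for the remaining 3 symbols.
That set has 0 states.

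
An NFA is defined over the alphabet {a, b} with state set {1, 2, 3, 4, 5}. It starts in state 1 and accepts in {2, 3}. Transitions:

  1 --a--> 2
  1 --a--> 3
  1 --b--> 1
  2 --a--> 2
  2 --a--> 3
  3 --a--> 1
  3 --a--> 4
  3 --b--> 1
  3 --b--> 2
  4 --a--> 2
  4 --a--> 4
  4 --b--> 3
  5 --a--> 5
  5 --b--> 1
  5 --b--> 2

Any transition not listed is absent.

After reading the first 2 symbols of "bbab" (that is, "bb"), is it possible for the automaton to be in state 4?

Start in {1}.
Read 'b': 1→{1}; now {1}.
Read 'b': 1→{1}; now {1}.
State 4 is not in {1}.

No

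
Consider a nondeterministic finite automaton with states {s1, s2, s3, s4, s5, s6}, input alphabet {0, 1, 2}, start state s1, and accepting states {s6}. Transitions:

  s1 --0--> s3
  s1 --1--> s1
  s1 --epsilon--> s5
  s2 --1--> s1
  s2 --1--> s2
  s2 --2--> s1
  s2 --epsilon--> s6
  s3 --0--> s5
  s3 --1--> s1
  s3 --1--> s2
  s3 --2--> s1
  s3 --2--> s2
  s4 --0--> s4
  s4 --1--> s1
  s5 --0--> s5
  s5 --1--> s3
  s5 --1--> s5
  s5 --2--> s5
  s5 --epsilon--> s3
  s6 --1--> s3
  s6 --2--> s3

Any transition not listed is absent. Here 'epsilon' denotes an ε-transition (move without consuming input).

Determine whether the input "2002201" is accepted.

Start: ε-closure({s1}) = {s1, s3, s5}.
Read '2': s1→∅, s3→{s1, s2}, s5→{s5}; union {s1, s2, s5}; ε-closure = {s1, s2, s3, s5, s6}.
Read '0': s1→{s3}, s2→∅, s3→{s5}, s5→{s5}, s6→∅; now {s3, s5}.
Read '0': s3→{s5}, s5→{s5}; union {s5}; ε-closure = {s3, s5}.
Read '2': s3→{s1, s2}, s5→{s5}; union {s1, s2, s5}; ε-closure = {s1, s2, s3, s5, s6}.
Read '2': s1→∅, s2→{s1}, s3→{s1, s2}, s5→{s5}, s6→{s3}; union {s1, s2, s3, s5}; ε-closure = {s1, s2, s3, s5, s6}.
Read '0': s1→{s3}, s2→∅, s3→{s5}, s5→{s5}, s6→∅; now {s3, s5}.
Read '1': s3→{s1, s2}, s5→{s3, s5}; union {s1, s2, s3, s5}; ε-closure = {s1, s2, s3, s5, s6}.
The final set {s1, s2, s3, s5, s6} contains the accepting state s6.

Yes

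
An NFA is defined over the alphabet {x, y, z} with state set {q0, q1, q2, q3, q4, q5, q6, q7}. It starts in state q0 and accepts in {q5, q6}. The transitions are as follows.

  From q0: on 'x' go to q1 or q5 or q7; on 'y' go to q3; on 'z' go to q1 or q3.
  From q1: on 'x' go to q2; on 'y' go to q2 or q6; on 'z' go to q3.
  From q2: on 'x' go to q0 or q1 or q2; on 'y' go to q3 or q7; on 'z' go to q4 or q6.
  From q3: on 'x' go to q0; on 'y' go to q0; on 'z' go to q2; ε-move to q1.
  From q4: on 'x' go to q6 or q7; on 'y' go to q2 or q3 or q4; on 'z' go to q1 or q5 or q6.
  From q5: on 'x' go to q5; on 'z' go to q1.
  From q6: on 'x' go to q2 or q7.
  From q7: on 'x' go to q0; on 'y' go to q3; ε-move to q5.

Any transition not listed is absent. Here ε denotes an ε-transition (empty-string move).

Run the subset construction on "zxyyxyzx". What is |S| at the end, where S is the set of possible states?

6

Start in {q0}.
Read 'z': {q0} → {q1, q3}.
Read 'x': {q1, q3} → {q0, q2}.
Read 'y': {q0, q2} → {q1, q3, q5, q7}.
Read 'y': {q1, q3, q5, q7} → {q0, q1, q2, q3, q6}.
Read 'x': {q0, q1, q2, q3, q6} → {q0, q1, q2, q5, q7}.
Read 'y': {q0, q1, q2, q5, q7} → {q1, q2, q3, q5, q6, q7}.
Read 'z': {q1, q2, q3, q5, q6, q7} → {q1, q2, q3, q4, q6}.
Read 'x': {q1, q2, q3, q4, q6} → {q0, q1, q2, q5, q6, q7}.
That set has 6 states.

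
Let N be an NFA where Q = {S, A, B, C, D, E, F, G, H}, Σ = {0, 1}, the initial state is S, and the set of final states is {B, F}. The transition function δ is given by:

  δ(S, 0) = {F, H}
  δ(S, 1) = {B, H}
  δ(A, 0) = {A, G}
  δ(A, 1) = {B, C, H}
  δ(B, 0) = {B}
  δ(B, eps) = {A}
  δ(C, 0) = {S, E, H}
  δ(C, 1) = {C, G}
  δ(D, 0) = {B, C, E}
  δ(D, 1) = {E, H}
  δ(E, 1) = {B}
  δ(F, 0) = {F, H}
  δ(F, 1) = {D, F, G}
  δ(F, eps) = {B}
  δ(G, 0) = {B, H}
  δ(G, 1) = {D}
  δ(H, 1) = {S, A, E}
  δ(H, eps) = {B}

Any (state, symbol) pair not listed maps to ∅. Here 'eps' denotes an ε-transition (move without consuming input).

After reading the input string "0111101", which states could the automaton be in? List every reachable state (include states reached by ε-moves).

Start in {S}.
Read '0': S→{F, H}; union {F, H}; ε-closure = {A, B, F, H}.
Read '1': A→{B, C, H}, B→∅, F→{D, F, G}, H→{S, A, E}; now {S, A, B, C, D, E, F, G, H}.
Read '1': S→{B, H}, A→{B, C, H}, B→∅, C→{C, G}, D→{E, H}, E→{B}, F→{D, F, G}, G→{D}, H→{S, A, E}; now {S, A, B, C, D, E, F, G, H}.
Read '1': S→{B, H}, A→{B, C, H}, B→∅, C→{C, G}, D→{E, H}, E→{B}, F→{D, F, G}, G→{D}, H→{S, A, E}; now {S, A, B, C, D, E, F, G, H}.
Read '1': S→{B, H}, A→{B, C, H}, B→∅, C→{C, G}, D→{E, H}, E→{B}, F→{D, F, G}, G→{D}, H→{S, A, E}; now {S, A, B, C, D, E, F, G, H}.
Read '0': S→{F, H}, A→{A, G}, B→{B}, C→{S, E, H}, D→{B, C, E}, E→∅, F→{F, H}, G→{B, H}, H→∅; now {S, A, B, C, E, F, G, H}.
Read '1': S→{B, H}, A→{B, C, H}, B→∅, C→{C, G}, E→{B}, F→{D, F, G}, G→{D}, H→{S, A, E}; now {S, A, B, C, D, E, F, G, H}.

{S, A, B, C, D, E, F, G, H}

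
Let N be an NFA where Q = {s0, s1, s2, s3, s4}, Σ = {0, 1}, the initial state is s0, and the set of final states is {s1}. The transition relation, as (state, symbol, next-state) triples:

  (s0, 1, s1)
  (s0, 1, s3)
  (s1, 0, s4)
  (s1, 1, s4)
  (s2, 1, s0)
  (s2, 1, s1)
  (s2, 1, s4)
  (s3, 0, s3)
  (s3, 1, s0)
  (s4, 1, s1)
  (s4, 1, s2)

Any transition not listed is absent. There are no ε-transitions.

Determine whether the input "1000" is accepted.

No

Start in {s0}.
Read '1': s0→{s1, s3}; now {s1, s3}.
Read '0': s1→{s4}, s3→{s3}; now {s3, s4}.
Read '0': s3→{s3}, s4→∅; now {s3}.
Read '0': s3→{s3}; now {s3}.
The final set {s3} contains no accepting state.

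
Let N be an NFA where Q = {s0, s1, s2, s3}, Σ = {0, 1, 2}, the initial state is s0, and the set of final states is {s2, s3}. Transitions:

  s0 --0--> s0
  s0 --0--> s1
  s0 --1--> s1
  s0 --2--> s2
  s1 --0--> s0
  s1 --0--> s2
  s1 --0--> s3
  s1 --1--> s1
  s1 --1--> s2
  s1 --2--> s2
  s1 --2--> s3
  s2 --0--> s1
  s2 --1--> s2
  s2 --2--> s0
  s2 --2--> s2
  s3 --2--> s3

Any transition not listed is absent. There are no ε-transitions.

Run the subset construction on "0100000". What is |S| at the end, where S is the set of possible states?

4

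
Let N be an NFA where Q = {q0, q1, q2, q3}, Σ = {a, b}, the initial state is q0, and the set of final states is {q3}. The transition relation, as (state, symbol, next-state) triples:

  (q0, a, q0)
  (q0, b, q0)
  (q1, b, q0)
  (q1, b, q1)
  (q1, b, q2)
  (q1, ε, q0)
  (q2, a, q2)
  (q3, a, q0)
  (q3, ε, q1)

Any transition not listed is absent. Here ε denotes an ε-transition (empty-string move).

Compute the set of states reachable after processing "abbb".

{q0}

Start in {q0}.
Read 'a': q0→{q0}; now {q0}.
Read 'b': q0→{q0}; now {q0}.
Read 'b': q0→{q0}; now {q0}.
Read 'b': q0→{q0}; now {q0}.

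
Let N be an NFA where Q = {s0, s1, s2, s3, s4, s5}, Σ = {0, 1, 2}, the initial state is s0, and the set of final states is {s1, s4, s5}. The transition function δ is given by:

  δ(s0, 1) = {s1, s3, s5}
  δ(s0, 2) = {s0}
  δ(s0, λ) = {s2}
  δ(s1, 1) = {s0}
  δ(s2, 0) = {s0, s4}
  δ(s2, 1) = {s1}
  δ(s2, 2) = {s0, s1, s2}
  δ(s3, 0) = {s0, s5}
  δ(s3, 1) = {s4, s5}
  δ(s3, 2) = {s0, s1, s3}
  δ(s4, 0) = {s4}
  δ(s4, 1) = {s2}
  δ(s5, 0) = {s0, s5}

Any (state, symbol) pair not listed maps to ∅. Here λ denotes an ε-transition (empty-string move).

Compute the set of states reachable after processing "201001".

Start: ε-closure({s0}) = {s0, s2}.
Read '2': s0→{s0}, s2→{s0, s1, s2}; now {s0, s1, s2}.
Read '0': s0→∅, s1→∅, s2→{s0, s4}; union {s0, s4}; ε-closure = {s0, s2, s4}.
Read '1': s0→{s1, s3, s5}, s2→{s1}, s4→{s2}; now {s1, s2, s3, s5}.
Read '0': s1→∅, s2→{s0, s4}, s3→{s0, s5}, s5→{s0, s5}; union {s0, s4, s5}; ε-closure = {s0, s2, s4, s5}.
Read '0': s0→∅, s2→{s0, s4}, s4→{s4}, s5→{s0, s5}; union {s0, s4, s5}; ε-closure = {s0, s2, s4, s5}.
Read '1': s0→{s1, s3, s5}, s2→{s1}, s4→{s2}, s5→∅; now {s1, s2, s3, s5}.

{s1, s2, s3, s5}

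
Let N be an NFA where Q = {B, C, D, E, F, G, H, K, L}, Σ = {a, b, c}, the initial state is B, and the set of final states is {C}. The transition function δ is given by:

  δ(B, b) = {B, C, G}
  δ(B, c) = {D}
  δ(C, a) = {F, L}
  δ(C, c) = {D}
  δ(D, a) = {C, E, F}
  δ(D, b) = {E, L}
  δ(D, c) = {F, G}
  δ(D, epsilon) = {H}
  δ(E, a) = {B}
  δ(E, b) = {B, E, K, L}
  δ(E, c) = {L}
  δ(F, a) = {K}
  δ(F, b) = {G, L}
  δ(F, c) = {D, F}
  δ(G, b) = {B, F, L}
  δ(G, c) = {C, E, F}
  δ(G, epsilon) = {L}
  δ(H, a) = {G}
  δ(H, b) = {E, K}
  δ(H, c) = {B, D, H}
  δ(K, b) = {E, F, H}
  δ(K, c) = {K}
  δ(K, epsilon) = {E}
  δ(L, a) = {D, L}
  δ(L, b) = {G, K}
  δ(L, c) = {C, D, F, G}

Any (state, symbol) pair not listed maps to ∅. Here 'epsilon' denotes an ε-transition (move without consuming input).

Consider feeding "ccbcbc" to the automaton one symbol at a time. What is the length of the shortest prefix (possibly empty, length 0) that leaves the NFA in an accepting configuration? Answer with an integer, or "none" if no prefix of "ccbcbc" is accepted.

3

Start in {B}.
Read 'c': B→{D}; union {D}; ε-closure = {D, H}.
Read 'c': D→{F, G}, H→{B, D, H}; union {B, D, F, G, H}; ε-closure = {B, D, F, G, H, L}.
Read 'b': B→{B, C, G}, D→{E, L}, F→{G, L}, G→{B, F, L}, H→{E, K}, L→{G, K}; now {B, C, E, F, G, K, L}.
None of the earlier sets intersect F, but {B, C, E, F, G, K, L} does.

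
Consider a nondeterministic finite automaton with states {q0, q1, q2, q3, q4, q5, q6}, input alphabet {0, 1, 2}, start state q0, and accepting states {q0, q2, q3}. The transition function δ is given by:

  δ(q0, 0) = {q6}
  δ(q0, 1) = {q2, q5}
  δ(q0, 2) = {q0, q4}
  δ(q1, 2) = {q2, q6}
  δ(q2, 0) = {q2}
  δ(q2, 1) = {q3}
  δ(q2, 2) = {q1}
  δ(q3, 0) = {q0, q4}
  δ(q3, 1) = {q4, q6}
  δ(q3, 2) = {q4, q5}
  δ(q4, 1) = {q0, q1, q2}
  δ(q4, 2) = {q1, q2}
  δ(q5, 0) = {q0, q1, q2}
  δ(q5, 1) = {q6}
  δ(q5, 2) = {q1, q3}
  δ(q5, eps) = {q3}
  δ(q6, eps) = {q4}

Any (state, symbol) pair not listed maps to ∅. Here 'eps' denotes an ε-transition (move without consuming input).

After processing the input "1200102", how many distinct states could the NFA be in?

Start in {q0}.
Read '1': {q0} → {q2, q3, q5}.
Read '2': {q2, q3, q5} → {q1, q3, q4, q5}.
Read '0': {q1, q3, q4, q5} → {q0, q1, q2, q4}.
Read '0': {q0, q1, q2, q4} → {q2, q4, q6}.
Read '1': {q2, q4, q6} → {q0, q1, q2, q3}.
Read '0': {q0, q1, q2, q3} → {q0, q2, q4, q6}.
Read '2': {q0, q2, q4, q6} → {q0, q1, q2, q4}.
That set has 4 states.

4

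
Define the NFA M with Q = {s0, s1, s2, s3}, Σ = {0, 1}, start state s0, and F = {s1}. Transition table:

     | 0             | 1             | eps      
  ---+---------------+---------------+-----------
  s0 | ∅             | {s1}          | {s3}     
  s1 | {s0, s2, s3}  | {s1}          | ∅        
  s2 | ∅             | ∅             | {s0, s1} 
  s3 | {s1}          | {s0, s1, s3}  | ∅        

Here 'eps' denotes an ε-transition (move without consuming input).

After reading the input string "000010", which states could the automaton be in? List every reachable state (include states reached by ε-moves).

Start: ε-closure({s0}) = {s0, s3}.
Read '0': s0→∅, s3→{s1}; now {s1}.
Read '0': s1→{s0, s2, s3}; union {s0, s2, s3}; ε-closure = {s0, s1, s2, s3}.
Read '0': s0→∅, s1→{s0, s2, s3}, s2→∅, s3→{s1}; now {s0, s1, s2, s3}.
Read '0': s0→∅, s1→{s0, s2, s3}, s2→∅, s3→{s1}; now {s0, s1, s2, s3}.
Read '1': s0→{s1}, s1→{s1}, s2→∅, s3→{s0, s1, s3}; now {s0, s1, s3}.
Read '0': s0→∅, s1→{s0, s2, s3}, s3→{s1}; now {s0, s1, s2, s3}.

{s0, s1, s2, s3}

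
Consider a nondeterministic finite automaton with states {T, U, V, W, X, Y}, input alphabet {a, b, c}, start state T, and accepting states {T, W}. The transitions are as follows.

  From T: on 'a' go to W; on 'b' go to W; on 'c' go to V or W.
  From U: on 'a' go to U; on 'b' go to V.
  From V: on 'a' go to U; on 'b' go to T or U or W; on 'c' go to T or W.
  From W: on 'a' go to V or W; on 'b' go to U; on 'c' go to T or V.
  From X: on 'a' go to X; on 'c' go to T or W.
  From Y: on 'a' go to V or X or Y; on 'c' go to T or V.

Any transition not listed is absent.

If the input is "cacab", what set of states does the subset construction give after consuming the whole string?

{T, U, V, W}

Start in {T}.
Read 'c': T→{V, W}; now {V, W}.
Read 'a': V→{U}, W→{V, W}; now {U, V, W}.
Read 'c': U→∅, V→{T, W}, W→{T, V}; now {T, V, W}.
Read 'a': T→{W}, V→{U}, W→{V, W}; now {U, V, W}.
Read 'b': U→{V}, V→{T, U, W}, W→{U}; now {T, U, V, W}.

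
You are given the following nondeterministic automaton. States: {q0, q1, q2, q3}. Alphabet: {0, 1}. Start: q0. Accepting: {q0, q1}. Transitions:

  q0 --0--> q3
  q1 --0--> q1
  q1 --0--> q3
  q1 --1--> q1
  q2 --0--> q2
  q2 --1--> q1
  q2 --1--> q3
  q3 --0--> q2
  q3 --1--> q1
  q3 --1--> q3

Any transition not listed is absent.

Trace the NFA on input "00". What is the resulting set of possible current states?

Start in {q0}.
Read '0': q0→{q3}; now {q3}.
Read '0': q3→{q2}; now {q2}.

{q2}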